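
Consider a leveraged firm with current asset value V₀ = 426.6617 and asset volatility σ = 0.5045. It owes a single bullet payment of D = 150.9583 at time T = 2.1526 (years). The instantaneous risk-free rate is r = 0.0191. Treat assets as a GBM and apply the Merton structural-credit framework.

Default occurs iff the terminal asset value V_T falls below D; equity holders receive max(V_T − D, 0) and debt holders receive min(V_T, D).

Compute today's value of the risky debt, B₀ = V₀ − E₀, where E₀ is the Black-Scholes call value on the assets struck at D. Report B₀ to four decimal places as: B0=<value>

B0=139.2457

d₁ = [ln(V₀/D) + (r + σ²/2)T] / (σ√T)
   = [ln(426.6617/150.9583) + (0.0191 + 0.5·0.5045²)·2.1526] / (0.5045·√2.1526)
   = [1.038988 + 0.315055] / 0.740189 = 1.829319
d₂ = d₁ − σ√T = 1.829319 − 0.740189 = 1.089130
N(d₁) = 0.966324,  N(d₂) = 0.861952,  e^(−rT) = 0.959719
E₀ = V₀·N(d₁) − D·e^(−rT)·N(d₂)
   = 426.6617·0.966324 − 150.9583·0.959719·0.861952 = 287.416025
B₀ = V₀ − E₀ = 426.6617 − 287.416025 = 139.245675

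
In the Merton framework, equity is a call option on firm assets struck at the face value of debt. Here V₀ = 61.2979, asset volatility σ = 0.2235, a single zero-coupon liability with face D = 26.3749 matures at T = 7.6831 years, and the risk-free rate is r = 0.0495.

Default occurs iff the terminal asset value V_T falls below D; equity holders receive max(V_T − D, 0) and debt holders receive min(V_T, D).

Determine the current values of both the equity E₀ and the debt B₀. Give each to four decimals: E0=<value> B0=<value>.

d₁ = [ln(V₀/D) + (r + σ²/2)T] / (σ√T)
   = [ln(61.2979/26.3749) + (0.0495 + 0.5·0.2235²)·7.6831] / (0.2235·√7.6831)
   = [0.843333 + 0.572208] / 0.619506 = 2.284949
d₂ = d₁ − σ√T = 2.284949 − 0.619506 = 1.665442
N(d₁) = 0.988842,  N(d₂) = 0.952088,  e^(−rT) = 0.683647
E₀ = V₀·N(d₁) − D·e^(−rT)·N(d₂)
   = 61.2979·0.988842 − 26.3749·0.683647·0.952088 = 43.446732
B₀ = V₀ − E₀ = 61.2979 − 43.446732 = 17.851168

E0=43.4467 B0=17.8512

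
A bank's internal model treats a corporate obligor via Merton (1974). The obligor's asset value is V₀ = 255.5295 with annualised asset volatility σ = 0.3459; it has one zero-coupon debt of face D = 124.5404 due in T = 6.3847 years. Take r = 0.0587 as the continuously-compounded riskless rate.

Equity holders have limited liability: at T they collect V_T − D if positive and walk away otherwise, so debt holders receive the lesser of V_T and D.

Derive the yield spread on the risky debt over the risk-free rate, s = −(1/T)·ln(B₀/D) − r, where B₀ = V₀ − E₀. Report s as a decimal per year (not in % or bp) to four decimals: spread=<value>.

d₁ = [ln(V₀/D) + (r + σ²/2)T] / (σ√T)
   = [ln(255.5295/124.5404) + (0.0587 + 0.5·0.3459²)·6.3847] / (0.3459·√6.3847)
   = [0.718708 + 0.756736] / 0.874019 = 1.688115
d₂ = d₁ − σ√T = 1.688115 − 0.874019 = 0.814096
N(d₁) = 0.954305,  N(d₂) = 0.792205,  e^(−rT) = 0.687439
E₀ = V₀·N(d₁) − D·e^(−rT)·N(d₂)
   = 255.5295·0.954305 − 124.5404·0.687439·0.792205 = 176.029381
B₀ = V₀ − E₀ = 255.5295 − 176.029381 = 79.500119
spread = −(1/T)·ln(B₀/D) − r = −(1/6.3847)·ln(79.500119/124.5404) − 0.0587 = 0.01160426

spread=0.0116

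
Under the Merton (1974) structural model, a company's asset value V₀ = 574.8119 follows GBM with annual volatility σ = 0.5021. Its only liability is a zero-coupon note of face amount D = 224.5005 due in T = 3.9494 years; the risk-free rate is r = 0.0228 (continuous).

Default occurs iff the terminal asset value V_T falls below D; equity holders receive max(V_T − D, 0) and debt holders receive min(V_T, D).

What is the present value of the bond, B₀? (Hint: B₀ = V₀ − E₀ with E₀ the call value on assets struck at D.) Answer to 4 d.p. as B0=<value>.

d₁ = [ln(V₀/D) + (r + σ²/2)T] / (σ√T)
   = [ln(574.8119/224.5005) + (0.0228 + 0.5·0.5021²)·3.9494] / (0.5021·√3.9494)
   = [0.940165 + 0.587877] / 0.997828 = 1.531368
d₂ = d₁ − σ√T = 1.531368 − 0.997828 = 0.533539
N(d₁) = 0.937161,  N(d₂) = 0.703170,  e^(−rT) = 0.913889
E₀ = V₀·N(d₁) − D·e^(−rT)·N(d₂)
   = 574.8119·0.937161 − 224.5005·0.913889·0.703170 = 394.422821
B₀ = V₀ − E₀ = 574.8119 − 394.422821 = 180.389079

B0=180.3891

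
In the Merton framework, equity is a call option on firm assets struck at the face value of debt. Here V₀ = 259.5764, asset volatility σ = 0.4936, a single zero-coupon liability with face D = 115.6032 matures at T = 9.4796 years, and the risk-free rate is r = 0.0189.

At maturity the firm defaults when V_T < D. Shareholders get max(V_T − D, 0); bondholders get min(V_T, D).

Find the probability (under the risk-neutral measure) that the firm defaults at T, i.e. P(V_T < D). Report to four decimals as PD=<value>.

d₁ = [ln(V₀/D) + (r + σ²/2)T] / (σ√T)
   = [ln(259.5764/115.6032) + (0.0189 + 0.5·0.4936²)·9.4796] / (0.4936·√9.4796)
   = [0.808887 + 1.333974] / 1.519743 = 1.410016
d₂ = d₁ − σ√T = 1.410016 − 1.519743 = -0.109727
risk-neutral PD = N(−d₂) = N(0.109727) = 0.543687

PD=0.5437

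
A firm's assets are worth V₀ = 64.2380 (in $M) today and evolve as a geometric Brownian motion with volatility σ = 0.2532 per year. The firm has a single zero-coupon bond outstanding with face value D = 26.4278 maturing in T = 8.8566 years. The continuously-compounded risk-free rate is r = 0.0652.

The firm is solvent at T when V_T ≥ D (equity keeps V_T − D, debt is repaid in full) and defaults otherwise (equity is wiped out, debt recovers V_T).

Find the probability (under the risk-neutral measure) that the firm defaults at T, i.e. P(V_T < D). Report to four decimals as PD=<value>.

d₁ = [ln(V₀/D) + (r + σ²/2)T] / (σ√T)
   = [ln(64.2380/26.4278) + (0.0652 + 0.5·0.2532²)·8.8566] / (0.2532·√8.8566)
   = [0.888178 + 0.861350] / 0.753524 = 2.321794
d₂ = d₁ − σ√T = 2.321794 − 0.753524 = 1.568270
risk-neutral PD = N(−d₂) = N(-1.568270) = 0.058409

PD=0.0584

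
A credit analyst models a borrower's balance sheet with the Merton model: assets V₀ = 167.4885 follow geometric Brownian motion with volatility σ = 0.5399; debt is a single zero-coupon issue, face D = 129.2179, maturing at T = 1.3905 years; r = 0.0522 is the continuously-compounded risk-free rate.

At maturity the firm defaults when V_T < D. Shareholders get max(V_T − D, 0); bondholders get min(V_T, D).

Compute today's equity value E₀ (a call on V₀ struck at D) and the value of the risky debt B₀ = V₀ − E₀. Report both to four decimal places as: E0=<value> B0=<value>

d₁ = [ln(V₀/D) + (r + σ²/2)T] / (σ√T)
   = [ln(167.4885/129.2179) + (0.0522 + 0.5·0.5399²)·1.3905] / (0.5399·√1.3905)
   = [0.259415 + 0.275244] / 0.636647 = 0.839803
d₂ = d₁ − σ√T = 0.839803 − 0.636647 = 0.203156
N(d₁) = 0.799491,  N(d₂) = 0.580494,  e^(−rT) = 0.929988
E₀ = V₀·N(d₁) − D·e^(−rT)·N(d₂)
   = 167.4885·0.799491 − 129.2179·0.929988·0.580494 = 64.146987
B₀ = V₀ − E₀ = 167.4885 − 64.146987 = 103.341513

E0=64.1470 B0=103.3415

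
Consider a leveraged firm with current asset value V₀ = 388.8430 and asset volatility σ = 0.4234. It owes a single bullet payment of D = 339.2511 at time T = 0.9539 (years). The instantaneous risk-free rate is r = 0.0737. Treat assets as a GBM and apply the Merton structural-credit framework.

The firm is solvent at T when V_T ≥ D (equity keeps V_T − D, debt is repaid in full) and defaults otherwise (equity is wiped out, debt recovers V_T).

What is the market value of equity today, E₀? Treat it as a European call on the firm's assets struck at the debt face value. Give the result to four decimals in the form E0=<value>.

E0=100.9968

d₁ = [ln(V₀/D) + (r + σ²/2)T] / (σ√T)
   = [ln(388.8430/339.2511) + (0.0737 + 0.5·0.4234²)·0.9539] / (0.4234·√0.9539)
   = [0.136435 + 0.155804] / 0.413525 = 0.706702
d₂ = d₁ − σ√T = 0.706702 − 0.413525 = 0.293176
N(d₁) = 0.760124,  N(d₂) = 0.615306,  e^(−rT) = 0.932112
E₀ = V₀·N(d₁) − D·e^(−rT)·N(d₂)
   = 388.8430·0.760124 − 339.2511·0.932112·0.615306 = 100.996785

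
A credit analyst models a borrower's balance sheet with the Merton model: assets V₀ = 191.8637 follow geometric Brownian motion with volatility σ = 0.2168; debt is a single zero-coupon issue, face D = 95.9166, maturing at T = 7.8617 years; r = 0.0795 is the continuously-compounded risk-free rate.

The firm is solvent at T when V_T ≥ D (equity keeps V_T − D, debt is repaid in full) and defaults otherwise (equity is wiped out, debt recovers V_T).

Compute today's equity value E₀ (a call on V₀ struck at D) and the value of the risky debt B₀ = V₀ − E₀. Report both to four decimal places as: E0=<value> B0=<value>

E0=140.8339 B0=51.0298

d₁ = [ln(V₀/D) + (r + σ²/2)T] / (σ√T)
   = [ln(191.8637/95.9166) + (0.0795 + 0.5·0.2168²)·7.8617] / (0.2168·√7.8617)
   = [0.693306 + 0.809764] / 0.607880 = 2.472645
d₂ = d₁ − σ√T = 2.472645 − 0.607880 = 1.864765
N(d₁) = 0.993294,  N(d₂) = 0.968893,  e^(−rT) = 0.535259
E₀ = V₀·N(d₁) − D·e^(−rT)·N(d₂)
   = 191.8637·0.993294 − 95.9166·0.535259·0.968893 = 140.833943
B₀ = V₀ − E₀ = 191.8637 − 140.833943 = 51.029757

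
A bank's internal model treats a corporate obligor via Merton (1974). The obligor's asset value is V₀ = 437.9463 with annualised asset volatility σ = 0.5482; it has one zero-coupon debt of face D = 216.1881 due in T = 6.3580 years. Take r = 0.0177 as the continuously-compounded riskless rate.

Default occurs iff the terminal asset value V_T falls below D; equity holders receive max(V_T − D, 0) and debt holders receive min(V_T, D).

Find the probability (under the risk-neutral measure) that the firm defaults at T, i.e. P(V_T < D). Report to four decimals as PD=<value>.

PD=0.5394

d₁ = [ln(V₀/D) + (r + σ²/2)T] / (σ√T)
   = [ln(437.9463/216.1881) + (0.0177 + 0.5·0.5482²)·6.3580] / (0.5482·√6.3580)
   = [0.705947 + 1.067900] / 1.382290 = 1.283267
d₂ = d₁ − σ√T = 1.283267 − 1.382290 = -0.099024
risk-neutral PD = N(−d₂) = N(0.099024) = 0.539440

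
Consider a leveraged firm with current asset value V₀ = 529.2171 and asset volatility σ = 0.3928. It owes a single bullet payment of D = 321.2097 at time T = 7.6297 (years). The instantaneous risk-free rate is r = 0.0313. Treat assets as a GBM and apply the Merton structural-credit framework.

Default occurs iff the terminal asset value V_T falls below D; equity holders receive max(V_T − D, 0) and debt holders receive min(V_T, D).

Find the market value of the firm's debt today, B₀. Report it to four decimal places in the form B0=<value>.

B0=198.9367

d₁ = [ln(V₀/D) + (r + σ²/2)T] / (σ√T)
   = [ln(529.2171/321.2097) + (0.0313 + 0.5·0.3928²)·7.6297] / (0.3928·√7.6297)
   = [0.499305 + 0.827410] / 1.084989 = 1.222791
d₂ = d₁ − σ√T = 1.222791 − 1.084989 = 0.137802
N(d₁) = 0.889296,  N(d₂) = 0.554802,  e^(−rT) = 0.787565
E₀ = V₀·N(d₁) − D·e^(−rT)·N(d₂)
   = 529.2171·0.889296 − 321.2097·0.787565·0.554802 = 330.280382
B₀ = V₀ − E₀ = 529.2171 − 330.280382 = 198.936718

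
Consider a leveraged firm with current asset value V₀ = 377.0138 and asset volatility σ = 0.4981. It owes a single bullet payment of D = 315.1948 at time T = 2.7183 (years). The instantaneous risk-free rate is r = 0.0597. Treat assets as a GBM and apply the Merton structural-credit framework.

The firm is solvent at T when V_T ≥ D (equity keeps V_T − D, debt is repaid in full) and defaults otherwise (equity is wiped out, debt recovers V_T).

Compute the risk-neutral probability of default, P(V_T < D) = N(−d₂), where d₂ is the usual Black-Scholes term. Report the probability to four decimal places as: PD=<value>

d₁ = [ln(V₀/D) + (r + σ²/2)T] / (σ√T)
   = [ln(377.0138/315.1948) + (0.0597 + 0.5·0.4981²)·2.7183] / (0.4981·√2.7183)
   = [0.179091 + 0.499493] / 0.821231 = 0.826301
d₂ = d₁ − σ√T = 0.826301 − 0.821231 = 0.005070
risk-neutral PD = N(−d₂) = N(-0.005070) = 0.497977

PD=0.4980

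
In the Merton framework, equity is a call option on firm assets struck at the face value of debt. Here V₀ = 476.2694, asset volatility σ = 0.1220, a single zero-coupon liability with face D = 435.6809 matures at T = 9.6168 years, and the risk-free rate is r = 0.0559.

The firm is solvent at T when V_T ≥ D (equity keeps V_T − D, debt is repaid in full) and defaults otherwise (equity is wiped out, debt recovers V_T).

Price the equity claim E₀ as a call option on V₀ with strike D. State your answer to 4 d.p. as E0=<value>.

d₁ = [ln(V₀/D) + (r + σ²/2)T] / (σ√T)
   = [ln(476.2694/435.6809) + (0.0559 + 0.5·0.1220²)·9.6168] / (0.1220·√9.6168)
   = [0.089074 + 0.609147] / 0.378334 = 1.845516
d₂ = d₁ − σ√T = 1.845516 − 0.378334 = 1.467182
N(d₁) = 0.967519,  N(d₂) = 0.928837,  e^(−rT) = 0.584161
E₀ = V₀·N(d₁) − D·e^(−rT)·N(d₂)
   = 476.2694·0.967519 − 435.6809·0.584161·0.928837 = 224.403493

E0=224.4035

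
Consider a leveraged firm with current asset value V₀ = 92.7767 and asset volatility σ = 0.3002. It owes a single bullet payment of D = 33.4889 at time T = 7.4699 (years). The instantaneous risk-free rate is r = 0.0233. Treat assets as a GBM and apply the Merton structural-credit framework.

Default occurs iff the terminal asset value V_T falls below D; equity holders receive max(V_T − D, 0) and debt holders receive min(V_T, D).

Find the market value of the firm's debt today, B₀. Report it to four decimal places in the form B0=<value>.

B0=26.8557

d₁ = [ln(V₀/D) + (r + σ²/2)T] / (σ√T)
   = [ln(92.7767/33.4889) + (0.0233 + 0.5·0.3002²)·7.4699] / (0.3002·√7.4699)
   = [1.018981 + 0.510643] / 0.820480 = 1.864303
d₂ = d₁ − σ√T = 1.864303 − 0.820480 = 1.043823
N(d₁) = 0.968860,  N(d₂) = 0.851716,  e^(−rT) = 0.840256
E₀ = V₀·N(d₁) − D·e^(−rT)·N(d₂)
   = 92.7767·0.968860 − 33.4889·0.840256·0.851716 = 65.921014
B₀ = V₀ − E₀ = 92.7767 − 65.921014 = 26.855686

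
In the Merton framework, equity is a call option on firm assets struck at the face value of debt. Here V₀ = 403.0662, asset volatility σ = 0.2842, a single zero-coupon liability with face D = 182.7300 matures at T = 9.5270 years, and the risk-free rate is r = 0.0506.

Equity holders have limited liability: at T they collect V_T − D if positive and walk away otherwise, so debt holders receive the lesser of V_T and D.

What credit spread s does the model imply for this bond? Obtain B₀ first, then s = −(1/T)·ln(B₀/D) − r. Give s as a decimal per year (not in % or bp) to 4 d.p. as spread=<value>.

spread=0.0055

d₁ = [ln(V₀/D) + (r + σ²/2)T] / (σ√T)
   = [ln(403.0662/182.7300) + (0.0506 + 0.5·0.2842²)·9.5270] / (0.2842·√9.5270)
   = [0.791091 + 0.866812] / 0.877207 = 1.889980
d₂ = d₁ − σ√T = 1.889980 − 0.877207 = 1.012772
N(d₁) = 0.970620,  N(d₂) = 0.844416,  e^(−rT) = 0.617506
E₀ = V₀·N(d₁) − D·e^(−rT)·N(d₂)
   = 403.0662·0.970620 − 182.7300·0.617506·0.844416 = 295.942737
B₀ = V₀ − E₀ = 403.0662 − 295.942737 = 107.123463
spread = −(1/T)·ln(B₀/D) − r = −(1/9.5270)·ln(107.123463/182.7300) − 0.0506 = 0.00545412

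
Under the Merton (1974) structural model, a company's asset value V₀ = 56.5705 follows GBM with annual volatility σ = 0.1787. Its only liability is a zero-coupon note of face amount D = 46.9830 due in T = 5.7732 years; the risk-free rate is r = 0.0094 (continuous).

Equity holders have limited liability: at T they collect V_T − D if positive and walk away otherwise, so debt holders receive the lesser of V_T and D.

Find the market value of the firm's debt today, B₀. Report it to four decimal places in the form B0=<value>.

B0=40.6653

d₁ = [ln(V₀/D) + (r + σ²/2)T] / (σ√T)
   = [ln(56.5705/46.9830) + (0.0094 + 0.5·0.1787²)·5.7732] / (0.1787·√5.7732)
   = [0.185702 + 0.146448] / 0.429371 = 0.773572
d₂ = d₁ − σ√T = 0.773572 − 0.429371 = 0.344201
N(d₁) = 0.780408,  N(d₂) = 0.634653,  e^(−rT) = 0.947178
E₀ = V₀·N(d₁) − D·e^(−rT)·N(d₂)
   = 56.5705·0.780408 − 46.9830·0.947178·0.634653 = 15.905235
B₀ = V₀ − E₀ = 56.5705 − 15.905235 = 40.665265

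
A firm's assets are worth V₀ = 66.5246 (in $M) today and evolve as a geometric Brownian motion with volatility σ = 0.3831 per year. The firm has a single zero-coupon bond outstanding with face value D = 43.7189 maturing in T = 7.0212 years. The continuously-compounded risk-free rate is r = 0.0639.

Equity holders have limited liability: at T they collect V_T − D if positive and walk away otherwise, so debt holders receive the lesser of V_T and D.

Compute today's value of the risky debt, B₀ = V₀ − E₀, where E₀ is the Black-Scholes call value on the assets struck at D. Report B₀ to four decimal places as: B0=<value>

B0=23.5047

d₁ = [ln(V₀/D) + (r + σ²/2)T] / (σ√T)
   = [ln(66.5246/43.7189) + (0.0639 + 0.5·0.3831²)·7.0212] / (0.3831·√7.0212)
   = [0.419791 + 0.963890] / 1.015121 = 1.363070
d₂ = d₁ − σ√T = 1.363070 − 1.015121 = 0.347949
N(d₁) = 0.913570,  N(d₂) = 0.636061,  e^(−rT) = 0.638487
E₀ = V₀·N(d₁) − D·e^(−rT)·N(d₂)
   = 66.5246·0.913570 − 43.7189·0.638487·0.636061 = 43.019909
B₀ = V₀ − E₀ = 66.5246 − 43.019909 = 23.504691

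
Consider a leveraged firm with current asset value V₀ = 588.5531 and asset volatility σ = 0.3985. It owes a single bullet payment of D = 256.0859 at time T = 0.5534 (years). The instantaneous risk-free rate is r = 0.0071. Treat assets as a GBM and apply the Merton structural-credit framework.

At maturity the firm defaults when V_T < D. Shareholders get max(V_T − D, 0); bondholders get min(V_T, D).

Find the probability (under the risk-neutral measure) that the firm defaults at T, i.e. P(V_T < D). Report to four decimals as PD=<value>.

PD=0.0038

d₁ = [ln(V₀/D) + (r + σ²/2)T] / (σ√T)
   = [ln(588.5531/256.0859) + (0.0071 + 0.5·0.3985²)·0.5534] / (0.3985·√0.5534)
   = [0.832154 + 0.047870] / 0.296448 = 2.968565
d₂ = d₁ − σ√T = 2.968565 − 0.296448 = 2.672118
risk-neutral PD = N(−d₂) = N(-2.672118) = 0.003769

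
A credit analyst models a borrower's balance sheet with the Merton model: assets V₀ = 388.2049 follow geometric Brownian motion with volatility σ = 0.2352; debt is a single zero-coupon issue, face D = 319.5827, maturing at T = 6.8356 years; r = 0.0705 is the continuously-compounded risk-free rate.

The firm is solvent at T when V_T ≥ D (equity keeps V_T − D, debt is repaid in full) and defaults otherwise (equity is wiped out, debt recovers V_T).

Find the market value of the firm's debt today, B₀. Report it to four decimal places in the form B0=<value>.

d₁ = [ln(V₀/D) + (r + σ²/2)T] / (σ√T)
   = [ln(388.2049/319.5827) + (0.0705 + 0.5·0.2352²)·6.8356] / (0.2352·√6.8356)
   = [0.194517 + 0.670979] / 0.614930 = 1.407472
d₂ = d₁ − σ√T = 1.407472 − 0.614930 = 0.792542
N(d₁) = 0.920356,  N(d₂) = 0.785978,  e^(−rT) = 0.617603
E₀ = V₀·N(d₁) − D·e^(−rT)·N(d₂)
   = 388.2049·0.920356 − 319.5827·0.617603·0.785978 = 202.154344
B₀ = V₀ − E₀ = 388.2049 − 202.154344 = 186.050556

B0=186.0506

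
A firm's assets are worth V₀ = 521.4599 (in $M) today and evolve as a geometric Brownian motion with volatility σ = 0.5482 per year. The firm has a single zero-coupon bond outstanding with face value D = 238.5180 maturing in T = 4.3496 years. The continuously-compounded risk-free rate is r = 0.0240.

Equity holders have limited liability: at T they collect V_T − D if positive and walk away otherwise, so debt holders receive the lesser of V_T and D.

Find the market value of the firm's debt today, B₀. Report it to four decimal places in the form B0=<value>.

d₁ = [ln(V₀/D) + (r + σ²/2)T] / (σ√T)
   = [ln(521.4599/238.5180) + (0.0240 + 0.5·0.5482²)·4.3496] / (0.5482·√4.3496)
   = [0.782188 + 0.757968] / 1.143309 = 1.347104
d₂ = d₁ − σ√T = 1.347104 − 1.143309 = 0.203794
N(d₁) = 0.911027,  N(d₂) = 0.580743,  e^(−rT) = 0.900874
E₀ = V₀·N(d₁) − D·e^(−rT)·N(d₂)
   = 521.4599·0.911027 − 238.5180·0.900874·0.580743 = 350.276946
B₀ = V₀ − E₀ = 521.4599 − 350.276946 = 171.182954

B0=171.1830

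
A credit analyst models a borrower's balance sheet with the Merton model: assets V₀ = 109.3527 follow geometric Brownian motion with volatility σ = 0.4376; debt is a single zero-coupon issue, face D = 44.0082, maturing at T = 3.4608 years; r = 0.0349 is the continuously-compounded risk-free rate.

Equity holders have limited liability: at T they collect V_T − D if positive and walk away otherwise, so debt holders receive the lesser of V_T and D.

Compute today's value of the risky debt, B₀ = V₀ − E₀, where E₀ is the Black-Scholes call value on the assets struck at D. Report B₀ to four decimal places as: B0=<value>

d₁ = [ln(V₀/D) + (r + σ²/2)T] / (σ√T)
   = [ln(109.3527/44.0082) + (0.0349 + 0.5·0.4376²)·3.4608] / (0.4376·√3.4608)
   = [0.910202 + 0.452143] / 0.814077 = 1.673484
d₂ = d₁ − σ√T = 1.673484 − 0.814077 = 0.859407
N(d₁) = 0.952884,  N(d₂) = 0.804942,  e^(−rT) = 0.886227
E₀ = V₀·N(d₁) − D·e^(−rT)·N(d₂)
   = 109.3527·0.952884 − 44.0082·0.886227·0.804942 = 72.806681
B₀ = V₀ − E₀ = 109.3527 − 72.806681 = 36.546019

B0=36.5460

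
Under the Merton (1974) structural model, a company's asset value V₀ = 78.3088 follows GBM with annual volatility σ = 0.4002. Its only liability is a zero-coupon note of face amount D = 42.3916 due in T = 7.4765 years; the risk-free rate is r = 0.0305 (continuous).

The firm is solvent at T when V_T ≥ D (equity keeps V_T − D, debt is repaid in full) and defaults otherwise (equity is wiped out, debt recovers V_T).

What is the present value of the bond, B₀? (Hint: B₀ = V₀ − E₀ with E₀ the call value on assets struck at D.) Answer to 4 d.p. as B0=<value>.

d₁ = [ln(V₀/D) + (r + σ²/2)T] / (σ√T)
   = [ln(78.3088/42.3916) + (0.0305 + 0.5·0.4002²)·7.4765] / (0.4002·√7.4765)
   = [0.613710 + 0.826752] / 1.094274 = 1.316362
d₂ = d₁ − σ√T = 1.316362 − 1.094274 = 0.222088
N(d₁) = 0.905974,  N(d₂) = 0.587877,  e^(−rT) = 0.796098
E₀ = V₀·N(d₁) − D·e^(−rT)·N(d₂)
   = 78.3088·0.905974 − 42.3916·0.796098·0.587877 = 51.106120
B₀ = V₀ − E₀ = 78.3088 − 51.106120 = 27.202680

B0=27.2027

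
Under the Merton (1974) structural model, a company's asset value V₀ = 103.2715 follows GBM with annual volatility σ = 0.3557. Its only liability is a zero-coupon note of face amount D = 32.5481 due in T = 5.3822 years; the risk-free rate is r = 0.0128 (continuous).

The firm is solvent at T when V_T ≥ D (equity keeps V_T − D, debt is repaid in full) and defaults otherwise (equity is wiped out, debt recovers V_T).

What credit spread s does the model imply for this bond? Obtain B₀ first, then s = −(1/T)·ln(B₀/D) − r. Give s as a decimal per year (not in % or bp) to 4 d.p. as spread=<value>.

d₁ = [ln(V₀/D) + (r + σ²/2)T] / (σ√T)
   = [ln(103.2715/32.5481) + (0.0128 + 0.5·0.3557²)·5.3822] / (0.3557·√5.3822)
   = [1.154642 + 0.409377] / 0.825209 = 1.895302
d₂ = d₁ − σ√T = 1.895302 − 0.825209 = 1.070093
N(d₁) = 0.970974,  N(d₂) = 0.857711,  e^(−rT) = 0.933427
E₀ = V₀·N(d₁) − D·e^(−rT)·N(d₂)
   = 103.2715·0.970974 − 32.5481·0.933427·0.857711 = 74.215547
B₀ = V₀ − E₀ = 103.2715 − 74.215547 = 29.055953
spread = −(1/T)·ln(B₀/D) − r = −(1/5.3822)·ln(29.055953/32.5481) − 0.0128 = 0.00828721

spread=0.0083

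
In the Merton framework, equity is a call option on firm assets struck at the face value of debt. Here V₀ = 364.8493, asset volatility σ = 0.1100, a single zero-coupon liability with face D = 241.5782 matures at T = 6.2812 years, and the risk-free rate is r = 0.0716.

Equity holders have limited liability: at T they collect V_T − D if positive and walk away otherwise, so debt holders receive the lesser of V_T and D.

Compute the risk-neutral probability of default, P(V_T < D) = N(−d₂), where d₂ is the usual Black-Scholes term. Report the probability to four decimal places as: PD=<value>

PD=0.0014

d₁ = [ln(V₀/D) + (r + σ²/2)T] / (σ√T)
   = [ln(364.8493/241.5782) + (0.0716 + 0.5·0.1100²)·6.2812] / (0.1100·√6.2812)
   = [0.412291 + 0.487735] / 0.275686 = 3.264685
d₂ = d₁ − σ√T = 3.264685 − 0.275686 = 2.988999
risk-neutral PD = N(−d₂) = N(-2.988999) = 0.001399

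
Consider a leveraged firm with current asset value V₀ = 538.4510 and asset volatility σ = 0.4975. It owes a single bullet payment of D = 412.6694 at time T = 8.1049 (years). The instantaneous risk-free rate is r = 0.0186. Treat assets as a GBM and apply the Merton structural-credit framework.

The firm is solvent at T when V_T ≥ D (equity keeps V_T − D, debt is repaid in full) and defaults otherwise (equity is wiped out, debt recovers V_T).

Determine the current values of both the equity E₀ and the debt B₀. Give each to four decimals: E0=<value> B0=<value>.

d₁ = [ln(V₀/D) + (r + σ²/2)T] / (σ√T)
   = [ln(538.4510/412.6694) + (0.0186 + 0.5·0.4975²)·8.1049] / (0.4975·√8.1049)
   = [0.266050 + 1.153758] / 1.416338 = 1.002450
d₂ = d₁ − σ√T = 1.002450 − 1.416338 = -0.413888
N(d₁) = 0.841937,  N(d₂) = 0.339478,  e^(−rT) = 0.860062
E₀ = V₀·N(d₁) − D·e^(−rT)·N(d₂)
   = 538.4510·0.841937 − 412.6694·0.860062·0.339478 = 332.853796
B₀ = V₀ − E₀ = 538.4510 − 332.853796 = 205.597204

E0=332.8538 B0=205.5972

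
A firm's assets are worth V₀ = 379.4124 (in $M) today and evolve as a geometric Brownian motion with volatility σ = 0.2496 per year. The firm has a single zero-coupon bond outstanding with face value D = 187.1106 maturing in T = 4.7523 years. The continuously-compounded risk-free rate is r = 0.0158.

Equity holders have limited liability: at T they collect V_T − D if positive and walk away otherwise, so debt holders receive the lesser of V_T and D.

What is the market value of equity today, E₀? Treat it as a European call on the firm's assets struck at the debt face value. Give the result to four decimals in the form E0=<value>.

d₁ = [ln(V₀/D) + (r + σ²/2)T] / (σ√T)
   = [ln(379.4124/187.1106) + (0.0158 + 0.5·0.2496²)·4.7523] / (0.2496·√4.7523)
   = [0.706924 + 0.223121] / 0.544122 = 1.709257
d₂ = d₁ − σ√T = 1.709257 − 0.544122 = 1.165135
N(d₁) = 0.956298,  N(d₂) = 0.878018,  e^(−rT) = 0.927663
E₀ = V₀·N(d₁) − D·e^(−rT)·N(d₂)
   = 379.4124·0.956298 − 187.1106·0.927663·0.878018 = 210.428934

E0=210.4289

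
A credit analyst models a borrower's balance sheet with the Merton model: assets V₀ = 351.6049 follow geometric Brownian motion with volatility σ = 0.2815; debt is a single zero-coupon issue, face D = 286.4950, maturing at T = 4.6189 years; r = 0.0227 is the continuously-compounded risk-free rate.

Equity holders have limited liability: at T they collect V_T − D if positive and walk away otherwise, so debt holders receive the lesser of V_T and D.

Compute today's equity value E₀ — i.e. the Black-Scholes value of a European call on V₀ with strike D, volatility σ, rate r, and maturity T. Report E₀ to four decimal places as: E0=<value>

E0=128.1894

d₁ = [ln(V₀/D) + (r + σ²/2)T] / (σ√T)
   = [ln(351.6049/286.4950) + (0.0227 + 0.5·0.2815²)·4.6189] / (0.2815·√4.6189)
   = [0.204787 + 0.287855] / 0.604989 = 0.814299
d₂ = d₁ − σ√T = 0.814299 − 0.604989 = 0.209310
N(d₁) = 0.792263,  N(d₂) = 0.582897,  e^(−rT) = 0.900460
E₀ = V₀·N(d₁) − D·e^(−rT)·N(d₂)
   = 351.6049·0.792263 − 286.4950·0.900460·0.582897 = 128.189406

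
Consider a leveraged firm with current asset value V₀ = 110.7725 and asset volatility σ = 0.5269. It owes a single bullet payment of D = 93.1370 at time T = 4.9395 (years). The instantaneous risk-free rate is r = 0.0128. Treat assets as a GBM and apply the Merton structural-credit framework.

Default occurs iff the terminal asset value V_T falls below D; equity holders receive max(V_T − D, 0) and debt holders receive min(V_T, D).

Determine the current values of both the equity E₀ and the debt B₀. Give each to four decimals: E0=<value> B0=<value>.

E0=56.2430 B0=54.5295

d₁ = [ln(V₀/D) + (r + σ²/2)T] / (σ√T)
   = [ln(110.7725/93.1370) + (0.0128 + 0.5·0.5269²)·4.9395] / (0.5269·√4.9395)
   = [0.173407 + 0.748887] / 1.171035 = 0.787589
d₂ = d₁ − σ√T = 0.787589 − 1.171035 = -0.383446
N(d₁) = 0.784531,  N(d₂) = 0.350695,  e^(−rT) = 0.938732
E₀ = V₀·N(d₁) − D·e^(−rT)·N(d₂)
   = 110.7725·0.784531 − 93.1370·0.938732·0.350695 = 56.243038
B₀ = V₀ − E₀ = 110.7725 − 56.243038 = 54.529462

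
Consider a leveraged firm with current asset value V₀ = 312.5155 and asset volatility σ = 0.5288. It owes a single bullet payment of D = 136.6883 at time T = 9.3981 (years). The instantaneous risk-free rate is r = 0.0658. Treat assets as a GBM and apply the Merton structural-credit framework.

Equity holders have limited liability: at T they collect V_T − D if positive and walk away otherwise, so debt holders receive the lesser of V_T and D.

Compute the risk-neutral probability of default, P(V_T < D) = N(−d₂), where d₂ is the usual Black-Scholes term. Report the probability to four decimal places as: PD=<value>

PD=0.4677

d₁ = [ln(V₀/D) + (r + σ²/2)T] / (σ√T)
   = [ln(312.5155/136.6883) + (0.0658 + 0.5·0.5288²)·9.3981] / (0.5288·√9.3981)
   = [0.826951 + 1.932388] / 1.621106 = 1.702133
d₂ = d₁ − σ√T = 1.702133 − 1.621106 = 0.081027
risk-neutral PD = N(−d₂) = N(-0.081027) = 0.467710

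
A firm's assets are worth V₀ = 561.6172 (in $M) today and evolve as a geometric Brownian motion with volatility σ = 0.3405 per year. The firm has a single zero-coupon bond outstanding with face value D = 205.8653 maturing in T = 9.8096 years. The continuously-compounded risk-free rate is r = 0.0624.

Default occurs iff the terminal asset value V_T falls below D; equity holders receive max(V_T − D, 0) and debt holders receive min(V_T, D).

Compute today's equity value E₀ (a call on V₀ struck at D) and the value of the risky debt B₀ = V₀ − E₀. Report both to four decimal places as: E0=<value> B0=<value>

d₁ = [ln(V₀/D) + (r + σ²/2)T] / (σ√T)
   = [ln(561.6172/205.8653) + (0.0624 + 0.5·0.3405²)·9.8096] / (0.3405·√9.8096)
   = [1.003598 + 1.180783] / 1.066456 = 2.048263
d₂ = d₁ − σ√T = 2.048263 − 1.066456 = 0.981807
N(d₁) = 0.979733,  N(d₂) = 0.836903,  e^(−rT) = 0.542201
E₀ = V₀·N(d₁) − D·e^(−rT)·N(d₂)
   = 561.6172·0.979733 − 205.8653·0.542201·0.836903 = 456.819505
B₀ = V₀ − E₀ = 561.6172 − 456.819505 = 104.797695

E0=456.8195 B0=104.7977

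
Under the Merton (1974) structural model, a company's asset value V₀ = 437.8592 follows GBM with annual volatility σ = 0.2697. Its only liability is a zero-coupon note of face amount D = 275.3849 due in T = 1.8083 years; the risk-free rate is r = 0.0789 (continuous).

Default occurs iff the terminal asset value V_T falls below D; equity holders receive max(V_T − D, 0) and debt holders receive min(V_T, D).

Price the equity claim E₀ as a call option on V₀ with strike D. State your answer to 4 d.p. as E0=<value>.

E0=201.3577

d₁ = [ln(V₀/D) + (r + σ²/2)T] / (σ√T)
   = [ln(437.8592/275.3849) + (0.0789 + 0.5·0.2697²)·1.8083] / (0.2697·√1.8083)
   = [0.463728 + 0.208441] / 0.362674 = 1.853370
d₂ = d₁ − σ√T = 1.853370 − 0.362674 = 1.490696
N(d₁) = 0.968085,  N(d₂) = 0.931979,  e^(−rT) = 0.867036
E₀ = V₀·N(d₁) − D·e^(−rT)·N(d₂)
   = 437.8592·0.968085 − 275.3849·0.867036·0.931979 = 201.357659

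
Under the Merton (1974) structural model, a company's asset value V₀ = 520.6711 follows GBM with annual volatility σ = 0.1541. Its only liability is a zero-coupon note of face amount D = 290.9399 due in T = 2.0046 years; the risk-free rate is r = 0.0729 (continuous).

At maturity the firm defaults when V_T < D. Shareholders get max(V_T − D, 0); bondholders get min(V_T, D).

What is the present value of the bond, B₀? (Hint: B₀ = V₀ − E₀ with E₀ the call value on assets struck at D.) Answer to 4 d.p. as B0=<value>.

B0=251.3753

d₁ = [ln(V₀/D) + (r + σ²/2)T] / (σ√T)
   = [ln(520.6711/290.9399) + (0.0729 + 0.5·0.1541²)·2.0046] / (0.1541·√2.0046)
   = [0.582002 + 0.169937] / 0.218181 = 3.446402
d₂ = d₁ − σ√T = 3.446402 − 0.218181 = 3.228221
N(d₁) = 0.999716,  N(d₂) = 0.999377,  e^(−rT) = 0.864041
E₀ = V₀·N(d₁) − D·e^(−rT)·N(d₂)
   = 520.6711·0.999716 − 290.9399·0.864041·0.999377 = 269.295836
B₀ = V₀ − E₀ = 520.6711 − 269.295836 = 251.375264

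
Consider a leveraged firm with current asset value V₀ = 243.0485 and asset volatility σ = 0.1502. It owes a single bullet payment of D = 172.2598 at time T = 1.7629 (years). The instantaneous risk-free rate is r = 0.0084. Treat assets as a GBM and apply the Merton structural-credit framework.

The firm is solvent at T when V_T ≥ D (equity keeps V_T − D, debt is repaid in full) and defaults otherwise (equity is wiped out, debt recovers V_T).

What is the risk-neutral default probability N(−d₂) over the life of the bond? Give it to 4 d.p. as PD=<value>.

PD=0.0445

d₁ = [ln(V₀/D) + (r + σ²/2)T] / (σ√T)
   = [ln(243.0485/172.2598) + (0.0084 + 0.5·0.1502²)·1.7629] / (0.1502·√1.7629)
   = [0.344257 + 0.034694] / 0.199427 = 1.900200
d₂ = d₁ − σ√T = 1.900200 − 0.199427 = 1.700774
risk-neutral PD = N(−d₂) = N(-1.700774) = 0.044493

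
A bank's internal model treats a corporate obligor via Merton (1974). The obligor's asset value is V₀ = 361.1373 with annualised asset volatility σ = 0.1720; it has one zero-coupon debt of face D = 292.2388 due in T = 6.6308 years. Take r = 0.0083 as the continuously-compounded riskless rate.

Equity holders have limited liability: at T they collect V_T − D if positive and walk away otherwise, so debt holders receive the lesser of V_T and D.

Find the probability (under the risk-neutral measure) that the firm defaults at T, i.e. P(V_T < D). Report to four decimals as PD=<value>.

d₁ = [ln(V₀/D) + (r + σ²/2)T] / (σ√T)
   = [ln(361.1373/292.2388) + (0.0083 + 0.5·0.1720²)·6.6308] / (0.1720·√6.6308)
   = [0.211687 + 0.153118] / 0.442906 = 0.823663
d₂ = d₁ − σ√T = 0.823663 − 0.442906 = 0.380758
risk-neutral PD = N(−d₂) = N(-0.380758) = 0.351692

PD=0.3517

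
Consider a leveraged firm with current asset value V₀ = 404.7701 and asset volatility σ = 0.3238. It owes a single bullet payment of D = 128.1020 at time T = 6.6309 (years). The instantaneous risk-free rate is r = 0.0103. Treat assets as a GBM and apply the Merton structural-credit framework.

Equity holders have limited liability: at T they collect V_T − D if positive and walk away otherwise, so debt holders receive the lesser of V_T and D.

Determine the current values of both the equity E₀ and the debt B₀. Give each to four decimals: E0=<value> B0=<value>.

d₁ = [ln(V₀/D) + (r + σ²/2)T] / (σ√T)
   = [ln(404.7701/128.1020) + (0.0103 + 0.5·0.3238²)·6.6309] / (0.3238·√6.6309)
   = [1.150492 + 0.415911] / 0.833802 = 1.878627
d₂ = d₁ − σ√T = 1.878627 − 0.833802 = 1.044825
N(d₁) = 0.969852,  N(d₂) = 0.851948,  e^(−rT) = 0.933982
E₀ = V₀·N(d₁) − D·e^(−rT)·N(d₂)
   = 404.7701·0.969852 − 128.1020·0.933982·0.851948 = 290.635933
B₀ = V₀ − E₀ = 404.7701 − 290.635933 = 114.134167

E0=290.6359 B0=114.1342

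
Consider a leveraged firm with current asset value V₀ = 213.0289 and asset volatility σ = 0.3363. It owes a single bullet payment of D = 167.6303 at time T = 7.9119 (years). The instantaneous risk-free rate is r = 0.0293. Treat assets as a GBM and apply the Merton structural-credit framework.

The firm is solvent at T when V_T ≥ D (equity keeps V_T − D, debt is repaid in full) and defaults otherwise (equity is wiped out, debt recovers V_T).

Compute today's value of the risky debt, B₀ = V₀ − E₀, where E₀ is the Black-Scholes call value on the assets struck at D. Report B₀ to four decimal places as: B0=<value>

B0=103.1162

d₁ = [ln(V₀/D) + (r + σ²/2)T] / (σ√T)
   = [ln(213.0289/167.6303) + (0.0293 + 0.5·0.3363²)·7.9119] / (0.3363·√7.9119)
   = [0.239667 + 0.679227] / 0.945948 = 0.971400
d₂ = d₁ − σ√T = 0.971400 − 0.945948 = 0.025452
N(d₁) = 0.834326,  N(d₂) = 0.510153,  e^(−rT) = 0.793090
E₀ = V₀·N(d₁) − D·e^(−rT)·N(d₂)
   = 213.0289·0.834326 − 167.6303·0.793090·0.510153 = 109.912708
B₀ = V₀ − E₀ = 213.0289 − 109.912708 = 103.116192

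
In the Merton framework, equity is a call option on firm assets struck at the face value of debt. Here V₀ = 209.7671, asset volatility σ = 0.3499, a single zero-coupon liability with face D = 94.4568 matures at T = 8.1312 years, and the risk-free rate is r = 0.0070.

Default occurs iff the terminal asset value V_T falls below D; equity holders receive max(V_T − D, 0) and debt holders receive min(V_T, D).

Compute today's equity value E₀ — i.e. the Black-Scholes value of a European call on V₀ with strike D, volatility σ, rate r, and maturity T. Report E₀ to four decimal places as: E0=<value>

E0=134.3014

d₁ = [ln(V₀/D) + (r + σ²/2)T] / (σ√T)
   = [ln(209.7671/94.4568) + (0.0070 + 0.5·0.3499²)·8.1312] / (0.3499·√8.1312)
   = [0.797855 + 0.554670] / 0.997749 = 1.355577
d₂ = d₁ − σ√T = 1.355577 − 0.997749 = 0.357828
N(d₁) = 0.912383,  N(d₂) = 0.639764,  e^(−rT) = 0.944671
E₀ = V₀·N(d₁) − D·e^(−rT)·N(d₂)
   = 209.7671·0.912383 − 94.4568·0.944671·0.639764 = 134.301422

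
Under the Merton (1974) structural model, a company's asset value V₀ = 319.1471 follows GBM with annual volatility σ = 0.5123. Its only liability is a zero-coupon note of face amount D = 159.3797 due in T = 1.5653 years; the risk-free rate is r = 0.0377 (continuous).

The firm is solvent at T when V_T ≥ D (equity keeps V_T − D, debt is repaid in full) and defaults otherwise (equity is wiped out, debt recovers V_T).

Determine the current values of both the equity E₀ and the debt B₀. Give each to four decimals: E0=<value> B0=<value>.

E0=176.9010 B0=142.2461

d₁ = [ln(V₀/D) + (r + σ²/2)T] / (σ√T)
   = [ln(319.1471/159.3797) + (0.0377 + 0.5·0.5123²)·1.5653] / (0.5123·√1.5653)
   = [0.694363 + 0.264419] / 0.640949 = 1.495880
d₂ = d₁ − σ√T = 1.495880 − 0.640949 = 0.854931
N(d₁) = 0.932658,  N(d₂) = 0.803705,  e^(−rT) = 0.942696
E₀ = V₀·N(d₁) − D·e^(−rT)·N(d₂)
   = 319.1471·0.932658 − 159.3797·0.942696·0.803705 = 176.900977
B₀ = V₀ − E₀ = 319.1471 − 176.900977 = 142.246123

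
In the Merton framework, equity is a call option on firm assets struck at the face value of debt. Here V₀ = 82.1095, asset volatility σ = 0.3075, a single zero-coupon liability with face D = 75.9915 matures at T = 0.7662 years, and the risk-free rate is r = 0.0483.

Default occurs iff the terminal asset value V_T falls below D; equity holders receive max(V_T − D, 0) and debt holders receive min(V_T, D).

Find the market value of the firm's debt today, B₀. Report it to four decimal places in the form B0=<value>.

B0=68.6199

d₁ = [ln(V₀/D) + (r + σ²/2)T] / (σ√T)
   = [ln(82.1095/75.9915) + (0.0483 + 0.5·0.3075²)·0.7662] / (0.3075·√0.7662)
   = [0.077432 + 0.073232] / 0.269164 = 0.559750
d₂ = d₁ − σ√T = 0.559750 − 0.269164 = 0.290586
N(d₁) = 0.712175,  N(d₂) = 0.614316,  e^(−rT) = 0.963669
E₀ = V₀·N(d₁) − D·e^(−rT)·N(d₂)
   = 82.1095·0.712175 − 75.9915·0.963669·0.614316 = 13.489560
B₀ = V₀ − E₀ = 82.1095 − 13.489560 = 68.619940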